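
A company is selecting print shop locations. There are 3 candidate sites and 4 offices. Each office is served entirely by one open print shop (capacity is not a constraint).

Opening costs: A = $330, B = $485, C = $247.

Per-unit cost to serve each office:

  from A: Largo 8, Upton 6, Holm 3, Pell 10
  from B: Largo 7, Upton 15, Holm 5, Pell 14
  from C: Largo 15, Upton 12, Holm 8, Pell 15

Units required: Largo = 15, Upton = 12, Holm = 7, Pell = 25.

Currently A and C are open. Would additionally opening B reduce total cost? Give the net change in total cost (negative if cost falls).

No — net change +470 (cost rises by 470).

Current service cost with {A, C}: 463.
Adding B: each office re-picks its cheapest; new service cost 448, saving 15.
Extra fixed cost: 485. Net change = 485 − 15 = 470.
(Totals: 1040 → 1510.)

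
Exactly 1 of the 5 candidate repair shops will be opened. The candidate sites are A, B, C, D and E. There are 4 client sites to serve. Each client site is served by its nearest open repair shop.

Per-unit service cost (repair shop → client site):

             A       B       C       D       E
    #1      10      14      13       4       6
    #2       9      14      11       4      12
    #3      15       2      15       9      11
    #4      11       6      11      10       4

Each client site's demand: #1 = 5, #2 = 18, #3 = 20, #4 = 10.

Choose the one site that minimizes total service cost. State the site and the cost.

With exactly 1 open, each client site uses its cheapest among the chosen.
{D}: #1→D 4·5=20, #2→D 4·18=72, #3→D 9·20=180, #4→D 10·10=100. Service cost 372.
{B}: service cost 422
{E}: service cost 506
Among all 5 size-1 choices, {D} is lowest.

Choose D only; total service cost 372.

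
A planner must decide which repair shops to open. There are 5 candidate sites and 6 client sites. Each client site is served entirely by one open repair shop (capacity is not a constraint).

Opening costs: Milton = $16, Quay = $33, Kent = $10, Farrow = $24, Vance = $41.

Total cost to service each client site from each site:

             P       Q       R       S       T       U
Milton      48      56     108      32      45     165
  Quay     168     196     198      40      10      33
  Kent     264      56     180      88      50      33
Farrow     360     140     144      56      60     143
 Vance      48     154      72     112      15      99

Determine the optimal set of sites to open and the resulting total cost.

For any fixed open set, each client site goes to its cheapest open site; total = fixed + service.
{Milton, Kent, Vance}: P→Milton 48, Q→Milton 56, R→Vance 72, S→Milton 32, T→Vance 15, U→Kent 33. Service 256; fixed 67; total 323.
{Milton, Quay}: service 287 + fixed 49 = 336
{Milton, Quay, Vance}: service 251 + fixed 90 = 341
{Milton, Quay, Kent, Farrow, Vance}: P→Milton 48, Q→Milton 56, R→Vance 72, S→Milton 32, T→Quay 10, U→Quay 33. Service 251; fixed 124; total 375.
No other subset beats 323.

Open Milton, Kent and Vance; minimum total cost 323.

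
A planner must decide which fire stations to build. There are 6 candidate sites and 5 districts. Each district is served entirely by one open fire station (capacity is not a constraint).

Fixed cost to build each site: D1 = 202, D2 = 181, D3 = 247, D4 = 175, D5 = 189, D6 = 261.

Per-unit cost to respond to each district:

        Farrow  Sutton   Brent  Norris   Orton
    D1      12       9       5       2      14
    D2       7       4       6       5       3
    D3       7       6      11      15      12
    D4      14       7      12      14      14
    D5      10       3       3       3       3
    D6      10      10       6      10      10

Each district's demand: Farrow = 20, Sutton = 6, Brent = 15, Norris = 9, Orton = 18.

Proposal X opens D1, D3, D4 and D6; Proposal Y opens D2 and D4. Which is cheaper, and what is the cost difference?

Proposal X: {D1, D3, D4, D6}: Farrow→D3 7·20=140, Sutton→D3 6·6=36, Brent→D1 5·15=75, Norris→D1 2·9=18, Orton→D6 10·18=180. Service 449; fixed 885; total 1334.
Proposal Y: {D2, D4}: Farrow→D2 7·20=140, Sutton→D2 4·6=24, Brent→D2 6·15=90, Norris→D2 5·9=45, Orton→D2 3·18=54. Service 353; fixed 356; total 709.
Difference: |1334 − 709| = 625.

Proposal Y is cheaper by 625.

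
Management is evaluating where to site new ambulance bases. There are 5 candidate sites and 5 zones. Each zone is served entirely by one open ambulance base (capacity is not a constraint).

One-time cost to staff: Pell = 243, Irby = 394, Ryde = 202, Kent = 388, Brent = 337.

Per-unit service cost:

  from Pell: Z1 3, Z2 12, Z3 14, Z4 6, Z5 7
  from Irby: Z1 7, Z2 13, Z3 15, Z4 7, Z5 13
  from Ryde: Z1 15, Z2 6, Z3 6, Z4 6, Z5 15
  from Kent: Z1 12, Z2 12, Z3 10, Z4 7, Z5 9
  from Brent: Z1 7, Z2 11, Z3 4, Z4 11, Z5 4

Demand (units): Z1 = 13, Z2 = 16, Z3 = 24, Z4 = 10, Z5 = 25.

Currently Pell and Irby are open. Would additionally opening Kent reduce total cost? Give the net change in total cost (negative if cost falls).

Current service cost with {Pell, Irby}: 802.
Adding Kent: each zone re-picks its cheapest; new service cost 706, saving 96.
Extra fixed cost: 388. Net change = 388 − 96 = 292.
(Totals: 1439 → 1731.)

No — net change +292 (cost rises by 292).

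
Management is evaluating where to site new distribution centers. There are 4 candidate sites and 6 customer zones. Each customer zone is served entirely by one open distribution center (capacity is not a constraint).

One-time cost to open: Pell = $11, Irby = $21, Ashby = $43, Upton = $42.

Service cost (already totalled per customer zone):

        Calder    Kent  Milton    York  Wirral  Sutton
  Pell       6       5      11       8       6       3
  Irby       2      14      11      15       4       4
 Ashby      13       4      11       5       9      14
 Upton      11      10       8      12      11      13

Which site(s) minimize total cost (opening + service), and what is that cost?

For any fixed open set, each customer zone goes to its cheapest open site; total = fixed + service.
{Pell}: Calder→Pell 6, Kent→Pell 5, Milton→Pell 11, York→Pell 8, Wirral→Pell 6, Sutton→Pell 3. Service 39; fixed 11; total 50.
{Pell, Irby}: Calder→Irby 2, Kent→Pell 5, Milton→Pell 11, York→Pell 8, Wirral→Irby 4, Sutton→Pell 3. Service 33; fixed 32; total 65.
{Irby}: service 50 + fixed 21 = 71
{Pell, Irby, Ashby, Upton}: Calder→Irby 2, Kent→Ashby 4, Milton→Upton 8, York→Ashby 5, Wirral→Irby 4, Sutton→Pell 3. Service 26; fixed 117; total 143.
(All 15 nonempty subsets were checked; Pell only is lowest.)

Open Pell only; minimum total cost 50.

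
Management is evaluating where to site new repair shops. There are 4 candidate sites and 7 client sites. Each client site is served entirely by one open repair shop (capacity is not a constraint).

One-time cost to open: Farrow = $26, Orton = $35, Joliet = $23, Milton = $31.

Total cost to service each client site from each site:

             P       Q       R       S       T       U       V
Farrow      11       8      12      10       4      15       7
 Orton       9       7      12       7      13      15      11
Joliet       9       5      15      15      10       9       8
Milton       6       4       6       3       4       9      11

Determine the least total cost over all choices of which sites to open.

Minimum total cost: 74

For any fixed open set, each client site goes to its cheapest open site; total = fixed + service.
{Milton}: P→Milton 6, Q→Milton 4, R→Milton 6, S→Milton 3, T→Milton 4, U→Milton 9, V→Milton 11. Service 43; fixed 31; total 74.
{Farrow}: P→Farrow 11, Q→Farrow 8, R→Farrow 12, S→Farrow 10, T→Farrow 4, U→Farrow 15, V→Farrow 7. Service 67; fixed 26; total 93.
{Joliet}: P→Joliet 9, Q→Joliet 5, R→Joliet 15, S→Joliet 15, T→Joliet 10, U→Joliet 9, V→Joliet 8. Service 71; fixed 23; total 94.
{Farrow, Orton, Joliet, Milton}: service 39 + fixed 115 = 154
(All 15 nonempty subsets were checked; Milton only is lowest.)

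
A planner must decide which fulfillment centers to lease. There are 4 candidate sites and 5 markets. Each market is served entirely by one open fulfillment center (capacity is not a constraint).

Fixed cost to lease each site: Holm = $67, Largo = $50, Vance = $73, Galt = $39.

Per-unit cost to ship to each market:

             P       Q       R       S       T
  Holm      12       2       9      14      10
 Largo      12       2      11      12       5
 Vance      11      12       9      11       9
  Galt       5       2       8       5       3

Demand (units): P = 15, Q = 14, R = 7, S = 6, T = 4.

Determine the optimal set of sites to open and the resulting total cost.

For any fixed open set, each market goes to its cheapest open site; total = fixed + service.
{Galt}: P→Galt 5·15=75, Q→Galt 2·14=28, R→Galt 8·7=56, S→Galt 5·6=30, T→Galt 3·4=12. Service 201; fixed 39; total 240.
{Largo, Galt}: service 201 + fixed 89 = 290
{Holm, Galt}: P→Galt 5·15=75, Q→Holm 2·14=28, R→Galt 8·7=56, S→Galt 5·6=30, T→Galt 3·4=12. Service 201; fixed 106; total 307.
{Holm, Largo, Vance, Galt}: P→Galt 5·15=75, Q→Holm 2·14=28, R→Galt 8·7=56, S→Galt 5·6=30, T→Galt 3·4=12. Service 201; fixed 229; total 430.
No other subset beats 240.

Open Galt only; minimum total cost 240.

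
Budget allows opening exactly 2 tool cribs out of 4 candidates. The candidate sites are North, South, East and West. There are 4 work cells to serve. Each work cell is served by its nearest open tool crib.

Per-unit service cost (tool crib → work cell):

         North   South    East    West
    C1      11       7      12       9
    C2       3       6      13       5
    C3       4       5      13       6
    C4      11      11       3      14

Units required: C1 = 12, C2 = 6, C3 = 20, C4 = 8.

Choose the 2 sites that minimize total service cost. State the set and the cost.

With exactly 2 open, each work cell uses its cheapest among the chosen.
{South, East}: C1→South 7·12=84, C2→South 6·6=36, C3→South 5·20=100, C4→East 3·8=24. Service cost 244.
{North, East}: service cost 254
{North, South}: service cost 270
Among all 6 size-2 choices, {South, East} is lowest.

Choose South and East; total service cost 244.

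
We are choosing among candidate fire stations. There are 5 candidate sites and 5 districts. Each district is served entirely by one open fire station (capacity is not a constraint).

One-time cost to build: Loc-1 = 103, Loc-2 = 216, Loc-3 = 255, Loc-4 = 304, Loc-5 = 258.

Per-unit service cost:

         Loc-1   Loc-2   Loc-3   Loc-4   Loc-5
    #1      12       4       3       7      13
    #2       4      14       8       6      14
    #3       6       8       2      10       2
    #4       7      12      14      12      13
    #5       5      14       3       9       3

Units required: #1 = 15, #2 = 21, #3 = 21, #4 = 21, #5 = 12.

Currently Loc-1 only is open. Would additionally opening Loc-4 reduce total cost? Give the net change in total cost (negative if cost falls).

No — net change +229 (cost rises by 229).

Current service cost with {Loc-1}: 597.
Adding Loc-4: each district re-picks its cheapest; new service cost 522, saving 75.
Extra fixed cost: 304. Net change = 304 − 75 = 229.
(Totals: 700 → 929.)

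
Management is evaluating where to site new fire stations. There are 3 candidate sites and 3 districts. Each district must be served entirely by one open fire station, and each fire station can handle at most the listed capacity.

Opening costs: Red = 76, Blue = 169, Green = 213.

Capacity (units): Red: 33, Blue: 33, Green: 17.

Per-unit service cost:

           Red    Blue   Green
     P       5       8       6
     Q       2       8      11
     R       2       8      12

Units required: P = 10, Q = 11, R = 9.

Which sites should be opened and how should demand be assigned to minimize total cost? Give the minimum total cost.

Open {Red}: P→Red 5·10=50, Q→Red 2·11=22, R→Red 2·9=18.
Loads: Red carries 30/33. Service 90; fixed 76; total 166.
Next best feasible plan costs 335.

Minimum total cost: 166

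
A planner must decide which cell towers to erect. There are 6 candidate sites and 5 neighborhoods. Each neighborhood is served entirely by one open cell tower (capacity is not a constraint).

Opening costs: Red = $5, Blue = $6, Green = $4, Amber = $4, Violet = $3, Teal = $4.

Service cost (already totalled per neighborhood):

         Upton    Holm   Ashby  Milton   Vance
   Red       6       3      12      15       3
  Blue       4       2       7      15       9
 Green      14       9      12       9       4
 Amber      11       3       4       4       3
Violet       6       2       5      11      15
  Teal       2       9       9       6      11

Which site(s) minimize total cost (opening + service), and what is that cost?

For any fixed open set, each neighborhood goes to its cheapest open site; total = fixed + service.
{Amber, Teal}: Upton→Teal 2, Holm→Amber 3, Ashby→Amber 4, Milton→Amber 4, Vance→Amber 3. Service 16; fixed 8; total 24.
{Amber, Violet}: service 19 + fixed 7 = 26
{Amber, Violet, Teal}: service 15 + fixed 11 = 26
{Red, Blue, Green, Amber, Violet, Teal}: service 15 + fixed 26 = 41
No other subset beats 24.

Open Amber and Teal; minimum total cost 24.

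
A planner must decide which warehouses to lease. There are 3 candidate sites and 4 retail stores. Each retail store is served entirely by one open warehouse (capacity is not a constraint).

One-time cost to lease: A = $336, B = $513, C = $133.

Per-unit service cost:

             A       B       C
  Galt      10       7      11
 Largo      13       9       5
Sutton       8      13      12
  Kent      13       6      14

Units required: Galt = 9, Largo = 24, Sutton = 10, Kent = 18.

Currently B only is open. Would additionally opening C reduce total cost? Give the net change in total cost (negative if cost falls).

Current service cost with {B}: 517.
Adding C: each retail store re-picks its cheapest; new service cost 411, saving 106.
Extra fixed cost: 133. Net change = 133 − 106 = 27.
(Totals: 1030 → 1057.)

No — net change +27 (cost rises by 27).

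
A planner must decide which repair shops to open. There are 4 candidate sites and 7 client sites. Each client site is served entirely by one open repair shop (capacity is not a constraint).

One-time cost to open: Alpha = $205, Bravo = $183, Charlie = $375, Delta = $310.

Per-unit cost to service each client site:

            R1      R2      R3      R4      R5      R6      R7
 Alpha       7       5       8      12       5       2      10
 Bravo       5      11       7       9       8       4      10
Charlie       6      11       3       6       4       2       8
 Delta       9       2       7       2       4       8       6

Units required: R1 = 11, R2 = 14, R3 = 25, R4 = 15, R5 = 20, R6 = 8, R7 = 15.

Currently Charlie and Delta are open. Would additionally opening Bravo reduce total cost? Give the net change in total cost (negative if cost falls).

Current service cost with {Charlie, Delta}: 385.
Adding Bravo: each client site re-picks its cheapest; new service cost 374, saving 11.
Extra fixed cost: 183. Net change = 183 − 11 = 172.
(Totals: 1070 → 1242.)

No — net change +172 (cost rises by 172).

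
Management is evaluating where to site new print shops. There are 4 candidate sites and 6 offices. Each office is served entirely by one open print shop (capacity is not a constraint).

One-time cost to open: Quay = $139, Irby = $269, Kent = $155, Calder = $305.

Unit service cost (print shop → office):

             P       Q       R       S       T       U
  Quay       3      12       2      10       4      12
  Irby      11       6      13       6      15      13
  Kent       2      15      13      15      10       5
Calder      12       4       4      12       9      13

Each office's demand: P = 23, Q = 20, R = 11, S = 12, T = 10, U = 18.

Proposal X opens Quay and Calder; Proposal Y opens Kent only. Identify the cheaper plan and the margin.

Proposal X is cheaper by 23.

Proposal X: {Quay, Calder}: P→Quay 3·23=69, Q→Calder 4·20=80, R→Quay 2·11=22, S→Quay 10·12=120, T→Quay 4·10=40, U→Quay 12·18=216. Service 547; fixed 444; total 991.
Proposal Y: {Kent}: P→Kent 2·23=46, Q→Kent 15·20=300, R→Kent 13·11=143, S→Kent 15·12=180, T→Kent 10·10=100, U→Kent 5·18=90. Service 859; fixed 155; total 1014.
Difference: |991 − 1014| = 23.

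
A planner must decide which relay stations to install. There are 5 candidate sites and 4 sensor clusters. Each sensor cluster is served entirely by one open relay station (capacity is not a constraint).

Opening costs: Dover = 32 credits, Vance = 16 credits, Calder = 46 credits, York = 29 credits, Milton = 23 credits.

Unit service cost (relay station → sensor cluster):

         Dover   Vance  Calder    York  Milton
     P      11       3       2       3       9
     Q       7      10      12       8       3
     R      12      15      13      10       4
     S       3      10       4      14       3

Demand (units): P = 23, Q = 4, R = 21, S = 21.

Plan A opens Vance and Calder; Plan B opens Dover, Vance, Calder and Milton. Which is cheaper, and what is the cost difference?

Plan A: {Vance, Calder}: P→Calder 2·23=46, Q→Vance 10·4=40, R→Calder 13·21=273, S→Calder 4·21=84. Service 443; fixed 62; total 505.
Plan B: {Dover, Vance, Calder, Milton}: P→Calder 2·23=46, Q→Milton 3·4=12, R→Milton 4·21=84, S→Dover 3·21=63. Service 205; fixed 117; total 322.
Difference: |505 − 322| = 183.

Plan B is cheaper by 183.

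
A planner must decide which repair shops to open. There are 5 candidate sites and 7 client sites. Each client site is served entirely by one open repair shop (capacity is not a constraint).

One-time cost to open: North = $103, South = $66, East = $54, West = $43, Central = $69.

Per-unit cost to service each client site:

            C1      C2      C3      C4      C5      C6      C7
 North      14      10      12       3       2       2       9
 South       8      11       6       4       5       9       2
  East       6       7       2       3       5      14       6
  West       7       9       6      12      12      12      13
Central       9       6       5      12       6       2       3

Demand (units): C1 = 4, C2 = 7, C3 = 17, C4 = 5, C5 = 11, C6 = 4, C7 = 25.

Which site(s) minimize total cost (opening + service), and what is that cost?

Open East and Central; minimum total cost 376.

For any fixed open set, each client site goes to its cheapest open site; total = fixed + service.
{East, Central}: C1→East 6·4=24, C2→Central 6·7=42, C3→East 2·17=34, C4→East 3·5=15, C5→East 5·11=55, C6→Central 2·4=8, C7→Central 3·25=75. Service 253; fixed 123; total 376.
{South, East}: C1→East 6·4=24, C2→East 7·7=49, C3→East 2·17=34, C4→East 3·5=15, C5→South 5·11=55, C6→South 9·4=36, C7→South 2·25=50. Service 263; fixed 120; total 383.
{South, East, Central}: service 228 + fixed 189 = 417
{North, South, East, West, Central}: service 195 + fixed 335 = 530
No other subset beats 376.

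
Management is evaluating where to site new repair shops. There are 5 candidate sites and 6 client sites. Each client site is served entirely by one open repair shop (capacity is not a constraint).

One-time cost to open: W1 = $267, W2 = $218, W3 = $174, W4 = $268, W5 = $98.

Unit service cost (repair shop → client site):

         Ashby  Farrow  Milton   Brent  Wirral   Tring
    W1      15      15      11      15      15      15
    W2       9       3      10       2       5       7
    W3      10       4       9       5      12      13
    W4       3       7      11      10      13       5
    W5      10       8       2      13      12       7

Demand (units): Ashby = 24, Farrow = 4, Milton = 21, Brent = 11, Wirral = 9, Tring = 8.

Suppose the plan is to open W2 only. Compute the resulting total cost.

Total cost: 779

Each client site is assigned to its cheapest site among the open ones.
{W2}: Ashby→W2 9·24=216, Farrow→W2 3·4=12, Milton→W2 10·21=210, Brent→W2 2·11=22, Wirral→W2 5·9=45, Tring→W2 7·8=56. Service 561; fixed 218; total 779.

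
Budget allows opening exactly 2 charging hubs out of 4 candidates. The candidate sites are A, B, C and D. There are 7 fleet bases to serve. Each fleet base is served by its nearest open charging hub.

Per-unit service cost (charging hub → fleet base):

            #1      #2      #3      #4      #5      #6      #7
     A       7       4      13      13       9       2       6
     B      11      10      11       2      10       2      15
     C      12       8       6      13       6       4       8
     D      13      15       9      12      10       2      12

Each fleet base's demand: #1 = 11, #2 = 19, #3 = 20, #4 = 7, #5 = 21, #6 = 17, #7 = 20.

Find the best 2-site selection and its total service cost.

With exactly 2 open, each fleet base uses its cheapest among the chosen.
{A, C}: #1→A 7·11=77, #2→A 4·19=76, #3→C 6·20=120, #4→A 13·7=91, #5→C 6·21=126, #6→A 2·17=34, #7→A 6·20=120. Service cost 644.
{B, C}: service cost 727
{A, B}: service cost 730
Among all 6 size-2 choices, {A, C} is lowest.

Choose A and C; total service cost 644.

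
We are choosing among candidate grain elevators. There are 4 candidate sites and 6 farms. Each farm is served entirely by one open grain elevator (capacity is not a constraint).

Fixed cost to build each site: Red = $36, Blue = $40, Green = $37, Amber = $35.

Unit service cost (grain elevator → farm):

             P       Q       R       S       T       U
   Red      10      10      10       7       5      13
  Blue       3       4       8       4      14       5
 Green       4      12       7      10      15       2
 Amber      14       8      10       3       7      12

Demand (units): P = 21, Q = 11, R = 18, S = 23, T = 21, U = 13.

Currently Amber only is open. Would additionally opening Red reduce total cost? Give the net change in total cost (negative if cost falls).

Current service cost with {Amber}: 934.
Adding Red: each farm re-picks its cheapest; new service cost 808, saving 126.
Extra fixed cost: 36. Net change = 36 − 126 = -90.
(Totals: 969 → 879.)

Yes — net change −90 (cost falls by 90).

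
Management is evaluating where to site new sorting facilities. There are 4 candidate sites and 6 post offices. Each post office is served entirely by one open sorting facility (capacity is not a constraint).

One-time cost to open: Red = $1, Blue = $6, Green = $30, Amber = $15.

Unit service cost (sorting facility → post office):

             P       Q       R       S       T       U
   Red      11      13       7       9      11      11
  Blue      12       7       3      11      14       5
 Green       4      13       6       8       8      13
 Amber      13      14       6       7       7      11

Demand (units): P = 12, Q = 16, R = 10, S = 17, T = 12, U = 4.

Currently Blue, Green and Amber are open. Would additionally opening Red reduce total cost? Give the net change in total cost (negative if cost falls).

Current service cost with {Blue, Green, Amber}: 413.
Adding Red: each post office re-picks its cheapest; new service cost 413, saving 0.
Extra fixed cost: 1. Net change = 1 − 0 = 1.
(Totals: 464 → 465.)

No — net change +1 (cost rises by 1).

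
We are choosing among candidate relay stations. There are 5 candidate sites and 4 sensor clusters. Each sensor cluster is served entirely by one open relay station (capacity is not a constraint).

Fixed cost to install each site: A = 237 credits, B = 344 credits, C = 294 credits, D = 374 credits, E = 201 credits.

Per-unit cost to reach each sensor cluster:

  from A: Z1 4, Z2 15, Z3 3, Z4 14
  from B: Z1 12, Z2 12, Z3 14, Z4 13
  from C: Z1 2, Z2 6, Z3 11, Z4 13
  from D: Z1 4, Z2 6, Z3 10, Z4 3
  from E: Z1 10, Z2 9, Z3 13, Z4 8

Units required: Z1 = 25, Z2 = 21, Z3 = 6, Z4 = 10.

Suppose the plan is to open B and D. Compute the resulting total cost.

Each sensor cluster is assigned to its cheapest site among the open ones.
{B, D}: Z1→D 4·25=100, Z2→D 6·21=126, Z3→D 10·6=60, Z4→D 3·10=30. Service 316; fixed 718; total 1034.

Total cost: 1034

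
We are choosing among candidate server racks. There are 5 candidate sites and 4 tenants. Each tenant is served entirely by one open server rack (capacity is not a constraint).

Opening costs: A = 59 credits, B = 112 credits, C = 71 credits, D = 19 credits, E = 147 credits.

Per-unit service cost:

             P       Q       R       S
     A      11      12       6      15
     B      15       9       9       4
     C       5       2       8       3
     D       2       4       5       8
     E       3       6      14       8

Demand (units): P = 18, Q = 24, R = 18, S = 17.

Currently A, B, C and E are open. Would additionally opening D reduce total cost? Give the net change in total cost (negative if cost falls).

Yes — net change −17 (cost falls by 17).

Current service cost with {A, B, C, E}: 261.
Adding D: each tenant re-picks its cheapest; new service cost 225, saving 36.
Extra fixed cost: 19. Net change = 19 − 36 = -17.
(Totals: 650 → 633.)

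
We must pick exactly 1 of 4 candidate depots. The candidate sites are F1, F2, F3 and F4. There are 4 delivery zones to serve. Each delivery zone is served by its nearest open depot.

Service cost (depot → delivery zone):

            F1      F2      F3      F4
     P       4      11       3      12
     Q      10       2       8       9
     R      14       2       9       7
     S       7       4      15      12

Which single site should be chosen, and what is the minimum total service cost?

With exactly 1 open, each delivery zone uses its cheapest among the chosen.
{F2}: P→F2 11, Q→F2 2, R→F2 2, S→F2 4. Service cost 19.
{F1}: service cost 35
{F3}: service cost 35
Among all 4 size-1 choices, {F2} is lowest.

Choose F2 only; total service cost 19.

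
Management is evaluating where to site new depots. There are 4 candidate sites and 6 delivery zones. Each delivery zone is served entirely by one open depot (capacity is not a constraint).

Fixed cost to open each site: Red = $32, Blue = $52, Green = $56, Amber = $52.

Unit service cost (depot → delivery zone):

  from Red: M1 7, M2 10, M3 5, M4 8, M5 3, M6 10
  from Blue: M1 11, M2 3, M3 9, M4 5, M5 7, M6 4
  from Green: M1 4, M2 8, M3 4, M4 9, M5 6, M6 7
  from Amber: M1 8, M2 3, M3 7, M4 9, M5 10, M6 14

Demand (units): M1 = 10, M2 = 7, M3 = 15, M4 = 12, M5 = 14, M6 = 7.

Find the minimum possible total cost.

Minimum total cost: 380

For any fixed open set, each delivery zone goes to its cheapest open site; total = fixed + service.
{Red, Blue}: M1→Red 7·10=70, M2→Blue 3·7=21, M3→Red 5·15=75, M4→Blue 5·12=60, M5→Red 3·14=42, M6→Blue 4·7=28. Service 296; fixed 84; total 380.
{Red, Blue, Green}: service 251 + fixed 140 = 391
{Blue, Green}: service 293 + fixed 108 = 401
{Red, Blue, Green, Amber}: service 251 + fixed 192 = 443
No other subset beats 380.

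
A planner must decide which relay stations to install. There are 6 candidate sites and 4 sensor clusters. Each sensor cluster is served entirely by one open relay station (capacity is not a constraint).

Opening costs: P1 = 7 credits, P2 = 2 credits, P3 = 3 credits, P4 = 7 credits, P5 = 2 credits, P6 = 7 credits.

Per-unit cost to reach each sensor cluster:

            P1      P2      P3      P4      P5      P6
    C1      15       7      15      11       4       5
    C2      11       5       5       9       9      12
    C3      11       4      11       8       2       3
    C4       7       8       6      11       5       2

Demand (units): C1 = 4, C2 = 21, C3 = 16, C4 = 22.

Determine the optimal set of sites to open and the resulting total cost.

Open P2, P5 and P6; minimum total cost 208.

For any fixed open set, each sensor cluster goes to its cheapest open site; total = fixed + service.
{P2, P5, P6}: C1→P5 4·4=16, C2→P2 5·21=105, C3→P5 2·16=32, C4→P6 2·22=44. Service 197; fixed 11; total 208.
{P3, P5, P6}: service 197 + fixed 12 = 209
{P2, P3, P5, P6}: C1→P5 4·4=16, C2→P2 5·21=105, C3→P5 2·16=32, C4→P6 2·22=44. Service 197; fixed 14; total 211.
{P1, P2, P3, P4, P5, P6}: service 197 + fixed 28 = 225
No other subset beats 208.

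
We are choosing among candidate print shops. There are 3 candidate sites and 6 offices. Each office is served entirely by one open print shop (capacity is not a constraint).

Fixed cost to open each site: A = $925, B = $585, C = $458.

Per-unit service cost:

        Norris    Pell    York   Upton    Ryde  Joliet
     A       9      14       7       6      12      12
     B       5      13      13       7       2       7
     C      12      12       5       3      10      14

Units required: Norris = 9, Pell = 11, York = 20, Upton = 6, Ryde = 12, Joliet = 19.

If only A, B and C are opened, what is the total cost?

Each office is assigned to its cheapest site among the open ones.
{A, B, C}: Norris→B 5·9=45, Pell→C 12·11=132, York→C 5·20=100, Upton→C 3·6=18, Ryde→B 2·12=24, Joliet→B 7·19=133. Service 452; fixed 1968; total 2420.

Total cost: 2420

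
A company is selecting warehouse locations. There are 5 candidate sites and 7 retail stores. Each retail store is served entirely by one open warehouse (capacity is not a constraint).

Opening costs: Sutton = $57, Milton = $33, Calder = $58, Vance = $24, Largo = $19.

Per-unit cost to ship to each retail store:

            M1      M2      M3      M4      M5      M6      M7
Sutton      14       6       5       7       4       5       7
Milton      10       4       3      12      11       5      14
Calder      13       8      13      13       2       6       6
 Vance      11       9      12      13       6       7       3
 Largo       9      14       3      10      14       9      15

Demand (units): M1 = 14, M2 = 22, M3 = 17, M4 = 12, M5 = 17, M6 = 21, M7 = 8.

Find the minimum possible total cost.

Minimum total cost: 674

For any fixed open set, each retail store goes to its cheapest open site; total = fixed + service.
{Sutton, Milton, Vance}: M1→Milton 10·14=140, M2→Milton 4·22=88, M3→Milton 3·17=51, M4→Sutton 7·12=84, M5→Sutton 4·17=68, M6→Sutton 5·21=105, M7→Vance 3·8=24. Service 560; fixed 114; total 674.
{Sutton, Milton, Vance, Largo}: M1→Largo 9·14=126, M2→Milton 4·22=88, M3→Milton 3·17=51, M4→Sutton 7·12=84, M5→Sutton 4·17=68, M6→Sutton 5·21=105, M7→Vance 3·8=24. Service 546; fixed 133; total 679.
{Sutton, Milton}: M1→Milton 10·14=140, M2→Milton 4·22=88, M3→Milton 3·17=51, M4→Sutton 7·12=84, M5→Sutton 4·17=68, M6→Sutton 5·21=105, M7→Sutton 7·8=56. Service 592; fixed 90; total 682.
{Sutton, Milton, Calder, Vance, Largo}: service 512 + fixed 191 = 703
No other subset beats 674.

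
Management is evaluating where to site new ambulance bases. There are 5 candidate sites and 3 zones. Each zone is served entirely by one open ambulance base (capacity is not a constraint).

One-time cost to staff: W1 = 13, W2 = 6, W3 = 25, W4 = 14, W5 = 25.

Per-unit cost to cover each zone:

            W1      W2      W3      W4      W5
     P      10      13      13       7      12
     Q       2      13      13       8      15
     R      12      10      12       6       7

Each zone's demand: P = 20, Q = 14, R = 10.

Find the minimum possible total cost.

For any fixed open set, each zone goes to its cheapest open site; total = fixed + service.
{W1, W4}: P→W4 7·20=140, Q→W1 2·14=28, R→W4 6·10=60. Service 228; fixed 27; total 255.
{W1, W2, W4}: service 228 + fixed 33 = 261
{W1, W3, W4}: P→W4 7·20=140, Q→W1 2·14=28, R→W4 6·10=60. Service 228; fixed 52; total 280.
{W1, W2, W3, W4, W5}: service 228 + fixed 83 = 311
No other subset beats 255.

Minimum total cost: 255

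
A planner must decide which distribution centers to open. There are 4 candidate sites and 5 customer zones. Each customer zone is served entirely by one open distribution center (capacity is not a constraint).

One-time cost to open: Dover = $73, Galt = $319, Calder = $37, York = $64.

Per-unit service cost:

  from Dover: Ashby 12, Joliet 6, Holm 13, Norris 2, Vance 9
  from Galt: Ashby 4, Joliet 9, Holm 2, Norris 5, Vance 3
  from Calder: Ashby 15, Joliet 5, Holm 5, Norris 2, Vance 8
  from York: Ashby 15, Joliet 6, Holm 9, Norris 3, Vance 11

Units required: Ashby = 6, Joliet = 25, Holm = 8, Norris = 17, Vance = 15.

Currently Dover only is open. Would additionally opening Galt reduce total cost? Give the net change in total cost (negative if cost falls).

No — net change +93 (cost rises by 93).

Current service cost with {Dover}: 495.
Adding Galt: each customer zone re-picks its cheapest; new service cost 269, saving 226.
Extra fixed cost: 319. Net change = 319 − 226 = 93.
(Totals: 568 → 661.)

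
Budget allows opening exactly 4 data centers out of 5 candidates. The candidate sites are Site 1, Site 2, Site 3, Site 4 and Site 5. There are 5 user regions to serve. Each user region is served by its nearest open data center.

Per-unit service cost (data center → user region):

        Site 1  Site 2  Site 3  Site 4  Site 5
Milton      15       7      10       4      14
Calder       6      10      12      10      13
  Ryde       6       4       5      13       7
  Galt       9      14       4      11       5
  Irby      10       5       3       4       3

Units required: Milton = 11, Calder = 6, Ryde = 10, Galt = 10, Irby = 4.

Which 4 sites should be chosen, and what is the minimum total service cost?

With exactly 4 open, each user region uses its cheapest among the chosen.
{Site 1, Site 2, Site 3, Site 4}: Milton→Site 4 4·11=44, Calder→Site 1 6·6=36, Ryde→Site 2 4·10=40, Galt→Site 3 4·10=40, Irby→Site 3 3·4=12. Service cost 172.
{Site 1, Site 2, Site 4, Site 5}: service cost 182
{Site 1, Site 3, Site 4, Site 5}: service cost 182
Among all 5 size-4 choices, {Site 1, Site 2, Site 3, Site 4} is lowest.

Choose Site 1, Site 2, Site 3 and Site 4; total service cost 172.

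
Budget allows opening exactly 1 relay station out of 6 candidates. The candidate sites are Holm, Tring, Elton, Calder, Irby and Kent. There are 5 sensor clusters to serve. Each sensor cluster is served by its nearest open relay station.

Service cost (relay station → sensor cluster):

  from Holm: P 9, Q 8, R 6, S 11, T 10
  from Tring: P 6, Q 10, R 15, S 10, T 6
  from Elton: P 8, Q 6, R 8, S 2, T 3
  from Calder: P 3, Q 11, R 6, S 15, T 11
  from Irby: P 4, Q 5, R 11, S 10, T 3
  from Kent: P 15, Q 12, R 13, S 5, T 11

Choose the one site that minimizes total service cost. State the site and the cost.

Choose Elton only; total service cost 27.

With exactly 1 open, each sensor cluster uses its cheapest among the chosen.
{Elton}: P→Elton 8, Q→Elton 6, R→Elton 8, S→Elton 2, T→Elton 3. Service cost 27.
{Irby}: service cost 33
{Holm}: service cost 44
Among all 6 size-1 choices, {Elton} is lowest.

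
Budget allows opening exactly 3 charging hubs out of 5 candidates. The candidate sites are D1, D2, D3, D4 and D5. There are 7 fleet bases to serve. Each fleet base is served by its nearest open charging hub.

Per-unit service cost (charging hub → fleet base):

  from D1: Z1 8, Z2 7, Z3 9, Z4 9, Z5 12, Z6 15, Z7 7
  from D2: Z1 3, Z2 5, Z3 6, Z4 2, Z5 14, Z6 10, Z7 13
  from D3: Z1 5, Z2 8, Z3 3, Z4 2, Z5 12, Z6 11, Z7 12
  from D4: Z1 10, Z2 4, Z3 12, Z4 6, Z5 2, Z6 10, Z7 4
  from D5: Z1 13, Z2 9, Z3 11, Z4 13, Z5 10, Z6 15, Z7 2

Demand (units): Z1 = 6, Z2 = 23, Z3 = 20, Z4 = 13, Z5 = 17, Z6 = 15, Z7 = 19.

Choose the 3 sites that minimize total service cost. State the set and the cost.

With exactly 3 open, each fleet base uses its cheapest among the chosen.
{D3, D4, D5}: Z1→D3 5·6=30, Z2→D4 4·23=92, Z3→D3 3·20=60, Z4→D3 2·13=26, Z5→D4 2·17=34, Z6→D4 10·15=150, Z7→D5 2·19=38. Service cost 430.
{D2, D3, D4}: service cost 456
{D1, D3, D4}: service cost 468
Among all 10 size-3 choices, {D3, D4, D5} is lowest.

Choose D3, D4 and D5; total service cost 430.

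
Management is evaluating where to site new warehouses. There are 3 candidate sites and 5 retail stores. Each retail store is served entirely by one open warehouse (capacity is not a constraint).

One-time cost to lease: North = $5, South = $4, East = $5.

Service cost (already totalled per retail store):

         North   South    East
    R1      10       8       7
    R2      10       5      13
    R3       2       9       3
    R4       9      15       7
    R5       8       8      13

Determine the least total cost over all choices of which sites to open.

For any fixed open set, each retail store goes to its cheapest open site; total = fixed + service.
{South, East}: R1→East 7, R2→South 5, R3→East 3, R4→East 7, R5→South 8. Service 30; fixed 9; total 39.
{North, South}: service 32 + fixed 9 = 41
{North, South, East}: service 29 + fixed 14 = 43
{South}: service 45 + fixed 4 = 49
(All 7 nonempty subsets were checked; South and East is lowest.)

Minimum total cost: 39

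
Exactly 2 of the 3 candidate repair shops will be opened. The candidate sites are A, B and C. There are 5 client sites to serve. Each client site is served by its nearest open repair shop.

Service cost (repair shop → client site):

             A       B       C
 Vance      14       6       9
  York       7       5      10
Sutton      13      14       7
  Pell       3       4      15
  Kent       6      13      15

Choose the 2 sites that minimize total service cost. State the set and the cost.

Choose A and C; total service cost 32.

With exactly 2 open, each client site uses its cheapest among the chosen.
{A, C}: Vance→C 9, York→A 7, Sutton→C 7, Pell→A 3, Kent→A 6. Service cost 32.
{A, B}: service cost 33
{B, C}: service cost 35
Among all 3 size-2 choices, {A, C} is lowest.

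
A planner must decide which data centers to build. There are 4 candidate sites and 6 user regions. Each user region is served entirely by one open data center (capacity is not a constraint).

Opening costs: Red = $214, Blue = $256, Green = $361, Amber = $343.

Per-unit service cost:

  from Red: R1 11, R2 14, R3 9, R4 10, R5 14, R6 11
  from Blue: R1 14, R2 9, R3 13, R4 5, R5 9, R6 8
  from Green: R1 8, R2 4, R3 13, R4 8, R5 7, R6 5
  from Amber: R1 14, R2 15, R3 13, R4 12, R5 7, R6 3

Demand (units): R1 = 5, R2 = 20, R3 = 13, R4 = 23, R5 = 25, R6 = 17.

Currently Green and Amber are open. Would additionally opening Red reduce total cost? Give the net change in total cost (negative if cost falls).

No — net change +162 (cost rises by 162).

Current service cost with {Green, Amber}: 699.
Adding Red: each user region re-picks its cheapest; new service cost 647, saving 52.
Extra fixed cost: 214. Net change = 214 − 52 = 162.
(Totals: 1403 → 1565.)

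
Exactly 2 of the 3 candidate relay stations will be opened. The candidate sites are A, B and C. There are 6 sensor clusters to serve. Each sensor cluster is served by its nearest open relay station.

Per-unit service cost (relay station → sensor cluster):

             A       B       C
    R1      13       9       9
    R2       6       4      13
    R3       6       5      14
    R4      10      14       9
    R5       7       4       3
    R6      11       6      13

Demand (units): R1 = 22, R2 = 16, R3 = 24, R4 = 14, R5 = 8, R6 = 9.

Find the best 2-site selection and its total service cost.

Choose B and C; total service cost 586.

With exactly 2 open, each sensor cluster uses its cheapest among the chosen.
{B, C}: R1→B 9·22=198, R2→B 4·16=64, R3→B 5·24=120, R4→C 9·14=126, R5→C 3·8=24, R6→B 6·9=54. Service cost 586.
{A, B}: service cost 608
{A, C}: service cost 687
Among all 3 size-2 choices, {B, C} is lowest.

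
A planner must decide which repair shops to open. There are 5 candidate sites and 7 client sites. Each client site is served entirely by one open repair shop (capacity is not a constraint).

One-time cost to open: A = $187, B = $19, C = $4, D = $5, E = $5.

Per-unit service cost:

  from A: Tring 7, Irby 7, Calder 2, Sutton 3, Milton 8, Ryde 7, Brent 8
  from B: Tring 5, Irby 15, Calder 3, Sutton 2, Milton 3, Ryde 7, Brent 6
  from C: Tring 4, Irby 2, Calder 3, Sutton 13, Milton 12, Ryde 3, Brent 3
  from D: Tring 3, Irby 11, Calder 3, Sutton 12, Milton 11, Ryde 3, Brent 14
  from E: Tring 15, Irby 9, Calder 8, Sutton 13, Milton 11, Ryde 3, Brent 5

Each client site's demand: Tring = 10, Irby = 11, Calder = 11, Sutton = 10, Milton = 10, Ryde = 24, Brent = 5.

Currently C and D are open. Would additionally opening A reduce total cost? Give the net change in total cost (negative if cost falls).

No — net change +56 (cost rises by 56).

Current service cost with {C, D}: 402.
Adding A: each client site re-picks its cheapest; new service cost 271, saving 131.
Extra fixed cost: 187. Net change = 187 − 131 = 56.
(Totals: 411 → 467.)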